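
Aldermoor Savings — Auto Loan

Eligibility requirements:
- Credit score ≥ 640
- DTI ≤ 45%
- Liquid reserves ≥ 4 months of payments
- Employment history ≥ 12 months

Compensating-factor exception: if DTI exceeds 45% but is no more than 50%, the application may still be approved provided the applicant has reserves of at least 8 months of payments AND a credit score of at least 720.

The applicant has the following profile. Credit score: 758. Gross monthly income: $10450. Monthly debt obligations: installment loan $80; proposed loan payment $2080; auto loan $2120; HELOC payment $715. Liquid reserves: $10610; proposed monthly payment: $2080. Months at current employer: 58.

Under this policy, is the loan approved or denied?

Credit score 758 ≥ 640 (meets base)
Total debts = (80 + 2,080 + 2,120 + 715) = 4,995. DTI: 4,995 ÷ 10,450 = 47.8%, over the 45% base limit.
Reserves = 10,610/2,080 = 5.1 months ≥ 4
Employment 58 ≥ 12 months
DTI 47.8% is within the 45%–50% exception band; checking compensating factors.
Reserves 5.1 < 8 months; credit score 758 ≥ 720.
Compensating-factor requirement not fully met.

Denied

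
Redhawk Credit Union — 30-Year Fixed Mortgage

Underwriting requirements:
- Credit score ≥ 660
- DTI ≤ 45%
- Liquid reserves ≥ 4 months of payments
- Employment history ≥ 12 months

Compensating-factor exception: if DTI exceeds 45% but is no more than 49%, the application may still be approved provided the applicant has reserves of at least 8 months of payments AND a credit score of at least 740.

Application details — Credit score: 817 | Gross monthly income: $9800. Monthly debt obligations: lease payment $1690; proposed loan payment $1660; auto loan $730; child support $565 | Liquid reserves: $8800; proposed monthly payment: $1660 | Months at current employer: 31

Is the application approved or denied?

Denied

Credit score 817 ≥ 660 (meets base)
Total debts = (1,690 + 1,660 + 730 + 565) = 4,645. DTI: 4,645 ÷ 9,800 = 47.4%, over the 45% base limit.
Liquid reserves cover 8,800/1,660 = 5.3 months — ≥ 4 required
Employment 31 ≥ 12 months
DTI 47.4% is within the 45%–49% exception band; checking compensating factors.
Reserves 5.3 < 8 months; credit score 817 ≥ 740.
Override conditions not both satisfied; exception does not apply.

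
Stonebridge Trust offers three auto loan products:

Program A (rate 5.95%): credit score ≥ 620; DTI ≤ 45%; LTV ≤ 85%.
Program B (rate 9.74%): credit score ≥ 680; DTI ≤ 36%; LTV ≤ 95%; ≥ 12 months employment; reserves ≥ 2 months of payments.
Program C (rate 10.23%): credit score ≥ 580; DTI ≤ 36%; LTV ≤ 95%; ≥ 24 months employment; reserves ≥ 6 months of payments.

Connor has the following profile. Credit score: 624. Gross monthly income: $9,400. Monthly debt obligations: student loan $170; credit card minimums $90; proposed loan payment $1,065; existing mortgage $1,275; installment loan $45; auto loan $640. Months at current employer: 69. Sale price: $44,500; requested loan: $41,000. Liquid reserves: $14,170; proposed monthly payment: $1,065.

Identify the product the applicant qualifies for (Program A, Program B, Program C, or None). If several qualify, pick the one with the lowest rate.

Program C

Total debts = (170 + 90 + 1,065 + 1,275 + 45 + 640) = 3,285; DTI = 3,285/9,400 = 34.9%.
LTV = 41,000/44,500 = 92.1%.
Reserves = 14,170/1,065 = 13.3 months.
Program A: score 624 ≥ 620; DTI 34.9% ≤ 45%; LTV 92.1% > 85% → does not qualify.
Program B: score 624 < 680; DTI 34.9% ≤ 36%; LTV 92.1% ≤ 95%; employment 69 ≥ 12 mo; reserves 13.3 ≥ 2 mo → does not qualify.
Program C: score 624 ≥ 580; DTI 34.9% ≤ 36%; LTV 92.1% ≤ 95%; employment 69 ≥ 24 mo; reserves 13.3 ≥ 6 mo → qualifies.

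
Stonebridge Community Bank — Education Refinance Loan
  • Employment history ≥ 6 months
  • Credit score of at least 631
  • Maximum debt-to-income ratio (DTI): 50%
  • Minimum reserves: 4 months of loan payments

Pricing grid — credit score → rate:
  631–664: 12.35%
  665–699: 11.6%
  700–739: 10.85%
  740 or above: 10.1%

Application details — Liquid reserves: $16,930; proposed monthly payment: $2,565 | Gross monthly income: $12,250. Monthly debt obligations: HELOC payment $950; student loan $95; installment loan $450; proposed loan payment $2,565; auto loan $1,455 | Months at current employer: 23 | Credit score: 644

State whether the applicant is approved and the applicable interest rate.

Credit score 644 ≥ 631 (meets minimum)
Liquid reserves cover 16,930/2,565 = 6.6 months — ≥ 4 required
Total monthly debts = (950 + 95 + 450 + 2,565 + 1,455) = 5,515. DTI = 5,515/12,250 = 45% ≤ 50%
Employment 23 ≥ 6 months
All requirements met. Score 644 falls in the 631–664 tier → 12.35%.

Approved at 12.35%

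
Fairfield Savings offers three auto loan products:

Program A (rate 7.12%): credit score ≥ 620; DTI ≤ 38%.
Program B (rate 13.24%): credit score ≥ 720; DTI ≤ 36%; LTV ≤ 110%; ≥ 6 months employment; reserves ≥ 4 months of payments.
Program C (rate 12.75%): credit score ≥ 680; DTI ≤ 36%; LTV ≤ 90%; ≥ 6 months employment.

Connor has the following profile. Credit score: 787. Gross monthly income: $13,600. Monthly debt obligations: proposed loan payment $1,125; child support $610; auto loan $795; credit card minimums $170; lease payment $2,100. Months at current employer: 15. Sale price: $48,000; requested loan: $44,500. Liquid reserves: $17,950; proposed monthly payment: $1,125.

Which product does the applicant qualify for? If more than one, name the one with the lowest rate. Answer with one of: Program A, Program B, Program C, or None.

Total debts = (1,125 + 610 + 795 + 170 + 2,100) = 4,800; DTI = 4,800/13,600 = 35.3%.
LTV = 44,500/48,000 = 92.7%.
Reserves = 17,950/1,125 = 16.0 months.
Program A: score 787 ≥ 620; DTI 35.3% ≤ 38% → qualifies.
Program B: score 787 ≥ 720; DTI 35.3% ≤ 36%; LTV 92.7% ≤ 110%; employment 15 ≥ 6 mo; reserves 16.0 ≥ 4 mo → qualifies.
Program C: score 787 ≥ 680; DTI 35.3% ≤ 36%; LTV 92.7% > 90%; employment 15 ≥ 6 mo → does not qualify.
Qualifying: Program A, Program B. Lowest rate is 7.12% → Program A.

Program A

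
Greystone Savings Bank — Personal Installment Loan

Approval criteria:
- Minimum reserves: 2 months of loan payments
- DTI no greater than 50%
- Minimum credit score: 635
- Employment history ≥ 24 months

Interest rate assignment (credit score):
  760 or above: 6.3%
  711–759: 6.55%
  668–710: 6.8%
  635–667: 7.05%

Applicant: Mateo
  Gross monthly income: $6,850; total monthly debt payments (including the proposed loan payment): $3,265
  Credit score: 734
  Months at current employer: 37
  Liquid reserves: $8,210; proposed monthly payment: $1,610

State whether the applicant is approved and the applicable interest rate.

Approved at 6.55%

Credit score 734 ≥ 635 (meets minimum)
DTI: 3,265 ÷ 6,850 = 47.7%, within the 50% cap
Employment 37 ≥ 24 months
Reserves = 8,210/1,610 = 5.1 months ≥ 2
All requirements met. Score 734 falls in the 711–759 tier → 6.55%.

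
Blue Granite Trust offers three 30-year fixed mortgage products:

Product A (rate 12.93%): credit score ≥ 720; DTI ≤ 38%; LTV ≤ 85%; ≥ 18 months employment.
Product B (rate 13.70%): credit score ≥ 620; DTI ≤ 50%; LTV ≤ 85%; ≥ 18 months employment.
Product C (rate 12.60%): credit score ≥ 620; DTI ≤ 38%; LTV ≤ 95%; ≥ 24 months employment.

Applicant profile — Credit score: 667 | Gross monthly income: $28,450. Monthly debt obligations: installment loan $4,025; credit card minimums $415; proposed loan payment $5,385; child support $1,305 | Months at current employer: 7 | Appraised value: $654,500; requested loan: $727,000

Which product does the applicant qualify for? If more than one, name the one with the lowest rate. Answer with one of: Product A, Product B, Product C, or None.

None

Total debts = (4,025 + 415 + 5,385 + 1,305) = 11,130; DTI = 11,130/28,450 = 39.1%.
LTV = 727,000/654,500 = 111.1%.
Product A: score 667 < 720; DTI 39.1% > 38%; LTV 111.1% > 85%; employment 7 < 18 mo → does not qualify.
Product B: score 667 ≥ 620; DTI 39.1% ≤ 50%; LTV 111.1% > 85%; employment 7 < 18 mo → does not qualify.
Product C: score 667 ≥ 620; DTI 39.1% > 38%; LTV 111.1% > 95%; employment 7 < 24 mo → does not qualify.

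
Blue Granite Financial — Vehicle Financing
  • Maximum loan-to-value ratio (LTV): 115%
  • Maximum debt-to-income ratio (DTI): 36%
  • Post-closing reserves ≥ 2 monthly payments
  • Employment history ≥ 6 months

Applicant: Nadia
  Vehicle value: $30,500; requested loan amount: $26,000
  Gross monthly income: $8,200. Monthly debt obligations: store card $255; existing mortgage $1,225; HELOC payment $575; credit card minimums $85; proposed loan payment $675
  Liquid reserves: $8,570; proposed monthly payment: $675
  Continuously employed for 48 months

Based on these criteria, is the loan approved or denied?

Approved

Loan-to-value = 26,000/30,500 = 85.2% — pass (115% max)
Total monthly debts = (255 + 1,225 + 575 + 85 + 675) = 2,815. Debt-to-income = 2,815/8,200 = 34.3% — meets 36% limit
Reserves = 8,570/675 = 12.7 months ≥ 2
Employment 48 ≥ 6 months
All criteria satisfied.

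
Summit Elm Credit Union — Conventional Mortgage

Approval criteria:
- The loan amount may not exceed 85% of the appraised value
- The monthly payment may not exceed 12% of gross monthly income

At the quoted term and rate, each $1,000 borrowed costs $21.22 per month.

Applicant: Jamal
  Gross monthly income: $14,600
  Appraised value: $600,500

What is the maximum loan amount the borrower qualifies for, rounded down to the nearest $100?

Payment cap: 12% × $14,600 = $1,752/month.
At $21.22 per $1,000, that supports 1,752/21.22 × 1,000 ≈ $82,563 → $82,500.
LTV cap: 85% × $600,500 = $510,425 → $510,400.
Binding constraint: payment-to-income.

$82,500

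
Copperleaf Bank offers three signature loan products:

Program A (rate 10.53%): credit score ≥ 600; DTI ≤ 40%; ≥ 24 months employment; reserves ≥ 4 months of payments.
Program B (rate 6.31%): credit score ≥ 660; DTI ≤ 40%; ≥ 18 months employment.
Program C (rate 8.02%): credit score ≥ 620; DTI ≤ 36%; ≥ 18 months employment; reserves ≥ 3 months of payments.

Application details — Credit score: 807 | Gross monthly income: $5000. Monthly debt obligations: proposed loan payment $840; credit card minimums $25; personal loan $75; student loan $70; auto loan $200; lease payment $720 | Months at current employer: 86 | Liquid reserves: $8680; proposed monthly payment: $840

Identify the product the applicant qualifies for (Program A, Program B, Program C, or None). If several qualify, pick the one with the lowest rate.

Program B

Total debts = (840 + 25 + 75 + 70 + 200 + 720) = 1,930; DTI = 1,930/5,000 = 38.6%.
Reserves = 8,680/840 = 10.3 months.
Program A: score 807 ≥ 600; DTI 38.6% ≤ 40%; employment 86 ≥ 24 mo; reserves 10.3 ≥ 4 mo → qualifies.
Program B: score 807 ≥ 660; DTI 38.6% ≤ 40%; employment 86 ≥ 18 mo → qualifies.
Program C: score 807 ≥ 620; DTI 38.6% > 36%; employment 86 ≥ 18 mo; reserves 10.3 ≥ 3 mo → does not qualify.
Qualifying: Program A, Program B. Lowest rate is 6.31% → Program B.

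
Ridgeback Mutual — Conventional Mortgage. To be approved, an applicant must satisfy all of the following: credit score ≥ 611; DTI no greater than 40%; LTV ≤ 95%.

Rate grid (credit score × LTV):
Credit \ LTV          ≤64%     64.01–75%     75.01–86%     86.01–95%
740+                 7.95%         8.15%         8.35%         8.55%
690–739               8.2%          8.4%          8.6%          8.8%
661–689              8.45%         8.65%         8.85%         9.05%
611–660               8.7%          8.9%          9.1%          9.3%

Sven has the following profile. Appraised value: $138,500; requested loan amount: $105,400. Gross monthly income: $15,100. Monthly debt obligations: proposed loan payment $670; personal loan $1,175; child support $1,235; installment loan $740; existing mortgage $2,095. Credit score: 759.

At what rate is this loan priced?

8.35%

Credit score 759 ≥ 611; Total monthly debts = (670 + 1,175 + 1,235 + 740 + 2,095) = 5,915. DTI = 5,915/15,100 = 39.2% ≤ 40%
LTV: 105,400 ÷ 138,500 = 76.1%, within 95% cap
Credit 759 → row 740+; LTV 76.1% → column 75.01–86%. Grid cell → 8.35%.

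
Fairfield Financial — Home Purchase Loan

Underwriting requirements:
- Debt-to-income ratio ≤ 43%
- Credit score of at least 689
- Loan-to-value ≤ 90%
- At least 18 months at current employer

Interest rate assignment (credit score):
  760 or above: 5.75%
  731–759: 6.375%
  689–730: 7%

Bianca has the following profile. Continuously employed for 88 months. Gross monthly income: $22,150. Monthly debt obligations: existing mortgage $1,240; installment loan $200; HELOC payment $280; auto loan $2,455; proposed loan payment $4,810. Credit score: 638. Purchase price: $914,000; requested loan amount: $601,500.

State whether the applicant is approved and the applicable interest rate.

Credit score 638 < 689 (below minimum)
Employment 88 ≥ 18 months
Loan-to-value = 601,500/914,000 = 65.8% — pass (90% max)
Total monthly debts = (1,240 + 200 + 280 + 2,455 + 4,810) = 8,985. DTI: 8,985 ÷ 22,150 = 40.6%, within the 43% cap
Not all requirements met → denied.

Denied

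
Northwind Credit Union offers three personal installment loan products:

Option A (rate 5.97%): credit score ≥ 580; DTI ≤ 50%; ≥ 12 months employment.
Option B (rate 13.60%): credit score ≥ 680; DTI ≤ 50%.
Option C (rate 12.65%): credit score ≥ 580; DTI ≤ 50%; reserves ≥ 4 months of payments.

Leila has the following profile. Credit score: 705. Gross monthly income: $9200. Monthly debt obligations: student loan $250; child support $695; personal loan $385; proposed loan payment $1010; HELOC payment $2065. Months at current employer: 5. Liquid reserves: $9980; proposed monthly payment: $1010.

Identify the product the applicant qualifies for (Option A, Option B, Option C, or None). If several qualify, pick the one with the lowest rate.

Option C

Total debts = (250 + 695 + 385 + 1,010 + 2,065) = 4,405; DTI = 4,405/9,200 = 47.9%.
Reserves = 9,980/1,010 = 9.9 months.
Option A: score 705 ≥ 580; DTI 47.9% ≤ 50%; employment 5 < 12 mo → does not qualify.
Option B: score 705 ≥ 680; DTI 47.9% ≤ 50% → qualifies.
Option C: score 705 ≥ 580; DTI 47.9% ≤ 50%; reserves 9.9 ≥ 4 mo → qualifies.
Qualifying: Option B, Option C. Lowest rate is 12.65% → Option C.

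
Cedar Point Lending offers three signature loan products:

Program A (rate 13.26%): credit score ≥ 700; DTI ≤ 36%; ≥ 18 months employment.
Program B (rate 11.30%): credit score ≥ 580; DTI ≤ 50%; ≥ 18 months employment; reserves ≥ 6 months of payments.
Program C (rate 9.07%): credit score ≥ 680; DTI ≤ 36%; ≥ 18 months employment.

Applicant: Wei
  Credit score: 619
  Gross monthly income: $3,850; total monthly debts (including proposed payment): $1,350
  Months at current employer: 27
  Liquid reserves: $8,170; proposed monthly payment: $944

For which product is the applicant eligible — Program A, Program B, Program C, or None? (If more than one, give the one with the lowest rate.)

Program B

DTI = 1,350/3,850 = 35.1%.
Reserves = 8,170/944 = 8.7 months.
Program A: score 619 < 700; DTI 35.1% ≤ 36%; employment 27 ≥ 18 mo → does not qualify.
Program B: score 619 ≥ 580; DTI 35.1% ≤ 50%; employment 27 ≥ 18 mo; reserves 8.7 ≥ 6 mo → qualifies.
Program C: score 619 < 680; DTI 35.1% ≤ 36%; employment 27 ≥ 18 mo → does not qualify.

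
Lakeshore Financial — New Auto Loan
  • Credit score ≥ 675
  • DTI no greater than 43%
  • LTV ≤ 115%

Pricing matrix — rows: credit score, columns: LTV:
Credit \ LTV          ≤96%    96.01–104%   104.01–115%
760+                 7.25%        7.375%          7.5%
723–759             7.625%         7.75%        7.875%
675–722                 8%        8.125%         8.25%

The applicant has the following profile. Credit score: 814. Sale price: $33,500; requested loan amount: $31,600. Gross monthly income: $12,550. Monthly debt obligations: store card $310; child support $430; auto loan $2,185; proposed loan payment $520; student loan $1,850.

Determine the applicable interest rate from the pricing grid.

7.25%

Credit score 814 ≥ 675; Total monthly debts = (310 + 430 + 2,185 + 520 + 1,850) = 5,295. DTI: 5,295 ÷ 12,550 = 42.2%, within the 43% cap
Loan-to-value = 31,600/33,500 = 94.3% — pass (115% max)
Row: 814 falls in 760+. Column: 94.3% falls in ≤96%. Rate = 7.25%.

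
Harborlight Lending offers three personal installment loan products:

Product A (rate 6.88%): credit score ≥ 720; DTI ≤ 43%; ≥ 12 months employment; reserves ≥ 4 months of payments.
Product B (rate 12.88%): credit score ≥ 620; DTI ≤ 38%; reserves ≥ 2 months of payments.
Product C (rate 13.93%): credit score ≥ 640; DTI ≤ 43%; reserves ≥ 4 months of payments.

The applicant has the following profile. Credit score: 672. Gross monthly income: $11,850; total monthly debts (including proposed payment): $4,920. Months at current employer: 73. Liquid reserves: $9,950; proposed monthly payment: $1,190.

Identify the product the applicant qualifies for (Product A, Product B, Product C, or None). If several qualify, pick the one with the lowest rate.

Product C

DTI = 4,920/11,850 = 41.5%.
Reserves = 9,950/1,190 = 8.4 months.
Product A: score 672 < 720; DTI 41.5% ≤ 43%; employment 73 ≥ 12 mo; reserves 8.4 ≥ 4 mo → does not qualify.
Product B: score 672 ≥ 620; DTI 41.5% > 38%; reserves 8.4 ≥ 2 mo → does not qualify.
Product C: score 672 ≥ 640; DTI 41.5% ≤ 43%; reserves 8.4 ≥ 4 mo → qualifies.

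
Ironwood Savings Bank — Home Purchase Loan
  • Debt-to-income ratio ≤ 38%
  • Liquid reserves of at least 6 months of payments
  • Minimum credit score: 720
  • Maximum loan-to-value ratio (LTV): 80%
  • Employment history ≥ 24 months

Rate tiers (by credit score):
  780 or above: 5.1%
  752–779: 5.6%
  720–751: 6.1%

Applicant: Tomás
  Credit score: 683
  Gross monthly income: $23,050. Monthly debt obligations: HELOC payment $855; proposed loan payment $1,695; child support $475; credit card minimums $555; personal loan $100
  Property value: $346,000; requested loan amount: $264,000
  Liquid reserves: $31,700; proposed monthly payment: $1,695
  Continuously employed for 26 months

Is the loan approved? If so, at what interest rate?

Credit score 683 < 720 (below minimum)
Total monthly debts = (855 + 1,695 + 475 + 555 + 100) = 3,680. DTI: 3,680 ÷ 23,050 = 16%, within the 38% cap
Reserves: 31,700 ÷ 1,695 = 18.7 months (meets 6-month minimum)
LTV = 264,000/346,000 = 76.3% ≤ 80%
Employment 26 ≥ 24 months
Not all requirements met → denied.

Denied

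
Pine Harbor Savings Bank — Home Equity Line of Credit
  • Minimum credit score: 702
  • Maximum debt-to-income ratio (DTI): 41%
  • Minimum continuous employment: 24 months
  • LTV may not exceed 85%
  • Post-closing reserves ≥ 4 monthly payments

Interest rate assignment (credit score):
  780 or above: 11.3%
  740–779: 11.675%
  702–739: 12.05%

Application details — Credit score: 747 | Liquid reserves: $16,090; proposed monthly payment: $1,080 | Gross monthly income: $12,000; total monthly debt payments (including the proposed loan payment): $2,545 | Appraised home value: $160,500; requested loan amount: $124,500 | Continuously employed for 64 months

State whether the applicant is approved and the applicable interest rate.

Credit score 747 ≥ 702 (meets minimum)
Reserves = 16,090/1,080 = 14.9 months ≥ 4
DTI = 2,545/12,000 = 21.2% ≤ 41%
Employment 64 ≥ 24 months
LTV = 124,500/160,500 = 77.6% ≤ 85%
All requirements met. Score 747 falls in the 740–779 tier → 11.675%.

Approved at 11.675%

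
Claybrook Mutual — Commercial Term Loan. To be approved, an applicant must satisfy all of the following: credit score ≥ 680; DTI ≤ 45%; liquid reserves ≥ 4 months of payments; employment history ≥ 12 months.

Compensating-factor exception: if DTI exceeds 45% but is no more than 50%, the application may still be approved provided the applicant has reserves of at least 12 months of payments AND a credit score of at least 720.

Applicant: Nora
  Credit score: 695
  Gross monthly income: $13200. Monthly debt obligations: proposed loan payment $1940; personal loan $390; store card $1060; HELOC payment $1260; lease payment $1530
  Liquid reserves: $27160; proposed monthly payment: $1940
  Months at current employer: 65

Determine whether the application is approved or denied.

Denied

Credit score 695 ≥ 680 (meets base)
Total debts = (1,940 + 390 + 1,060 + 1,260 + 1,530) = 6,180. DTI = 6,180/13,200 = 46.8% > 45% — standard DTI limit exceeded.
Reserves = 27,160/1,940 = 14.0 months ≥ 4
Employment 65 ≥ 12 months
46.8% falls in the override range (45%–50%), so the compensating-factor test applies.
Reserves 14.0 ≥ 12 months; credit score 695 < 720.
Compensating-factor requirement not fully met.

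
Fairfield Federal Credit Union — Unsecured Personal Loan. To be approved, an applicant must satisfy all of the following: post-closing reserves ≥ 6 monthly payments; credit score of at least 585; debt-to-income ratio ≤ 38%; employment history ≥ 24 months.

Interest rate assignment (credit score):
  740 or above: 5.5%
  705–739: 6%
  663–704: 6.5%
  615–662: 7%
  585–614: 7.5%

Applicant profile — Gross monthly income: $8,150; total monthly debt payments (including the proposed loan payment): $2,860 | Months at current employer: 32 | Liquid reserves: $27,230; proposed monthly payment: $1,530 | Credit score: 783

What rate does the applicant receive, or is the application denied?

Approved at 5.5%

Credit score 783 ≥ 585 (meets minimum)
Reserves: 27,230 ÷ 1,530 = 17.8 months (meets 6-month minimum)
Employment 32 ≥ 24 months
DTI: 2,860 ÷ 8,150 = 35.1%, within the 38% cap
All requirements met. Score 783 falls in the 740 or above tier → 5.5%.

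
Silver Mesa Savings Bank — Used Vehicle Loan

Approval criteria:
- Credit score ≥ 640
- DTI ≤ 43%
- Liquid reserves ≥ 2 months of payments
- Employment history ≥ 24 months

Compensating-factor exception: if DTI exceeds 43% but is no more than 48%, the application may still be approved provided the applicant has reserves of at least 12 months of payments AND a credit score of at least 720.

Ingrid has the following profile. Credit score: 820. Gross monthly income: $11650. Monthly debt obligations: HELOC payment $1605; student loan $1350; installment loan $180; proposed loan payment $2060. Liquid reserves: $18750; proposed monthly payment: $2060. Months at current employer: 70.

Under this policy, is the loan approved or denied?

Denied

Credit score 820 ≥ 640 (meets base)
Total debts = (1,605 + 1,350 + 180 + 2,060) = 5,195. DTI = 5,195/11,650 = 44.6% > 43% — standard DTI limit exceeded.
Reserves = 18,750/2,060 = 9.1 months ≥ 2
Employment 70 ≥ 24 months
44.6% falls in the override range (43%–48%), so the compensating-factor test applies.
Reserves 9.1 < 12 months; credit score 820 ≥ 720.
Override conditions not both satisfied; exception does not apply.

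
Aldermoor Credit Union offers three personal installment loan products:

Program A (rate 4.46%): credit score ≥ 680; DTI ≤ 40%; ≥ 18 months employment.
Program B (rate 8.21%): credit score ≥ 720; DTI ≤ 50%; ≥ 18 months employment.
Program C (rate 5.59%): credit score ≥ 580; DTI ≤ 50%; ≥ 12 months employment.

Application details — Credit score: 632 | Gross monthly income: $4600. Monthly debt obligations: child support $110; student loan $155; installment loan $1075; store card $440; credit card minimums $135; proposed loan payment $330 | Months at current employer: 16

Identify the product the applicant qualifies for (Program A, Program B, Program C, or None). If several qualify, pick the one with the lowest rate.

Program C

Total debts = (110 + 155 + 1,075 + 440 + 135 + 330) = 2,245; DTI = 2,245/4,600 = 48.8%.
Program A: score 632 < 680; DTI 48.8% > 40%; employment 16 < 18 mo → does not qualify.
Program B: score 632 < 720; DTI 48.8% ≤ 50%; employment 16 < 18 mo → does not qualify.
Program C: score 632 ≥ 580; DTI 48.8% ≤ 50%; employment 16 ≥ 12 mo → qualifies.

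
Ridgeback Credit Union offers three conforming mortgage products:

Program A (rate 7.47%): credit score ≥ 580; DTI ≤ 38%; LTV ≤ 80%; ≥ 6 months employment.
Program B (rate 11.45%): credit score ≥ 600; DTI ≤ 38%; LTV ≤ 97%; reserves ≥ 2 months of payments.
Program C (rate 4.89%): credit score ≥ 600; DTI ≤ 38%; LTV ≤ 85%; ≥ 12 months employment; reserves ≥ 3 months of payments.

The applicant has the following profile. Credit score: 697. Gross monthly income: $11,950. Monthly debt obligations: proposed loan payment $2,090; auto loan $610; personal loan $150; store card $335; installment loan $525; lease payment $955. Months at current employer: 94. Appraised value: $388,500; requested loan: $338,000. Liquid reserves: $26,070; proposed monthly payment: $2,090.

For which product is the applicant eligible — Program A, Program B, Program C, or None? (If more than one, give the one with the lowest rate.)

None

Total debts = (2,090 + 610 + 150 + 335 + 525 + 955) = 4,665; DTI = 4,665/11,950 = 39%.
LTV = 338,000/388,500 = 87%.
Reserves = 26,070/2,090 = 12.5 months.
Program A: score 697 ≥ 580; DTI 39% > 38%; LTV 87% > 80%; employment 94 ≥ 6 mo → does not qualify.
Program B: score 697 ≥ 600; DTI 39% > 38%; LTV 87% ≤ 97%; reserves 12.5 ≥ 2 mo → does not qualify.
Program C: score 697 ≥ 600; DTI 39% > 38%; LTV 87% > 85%; employment 94 ≥ 12 mo; reserves 12.5 ≥ 3 mo → does not qualify.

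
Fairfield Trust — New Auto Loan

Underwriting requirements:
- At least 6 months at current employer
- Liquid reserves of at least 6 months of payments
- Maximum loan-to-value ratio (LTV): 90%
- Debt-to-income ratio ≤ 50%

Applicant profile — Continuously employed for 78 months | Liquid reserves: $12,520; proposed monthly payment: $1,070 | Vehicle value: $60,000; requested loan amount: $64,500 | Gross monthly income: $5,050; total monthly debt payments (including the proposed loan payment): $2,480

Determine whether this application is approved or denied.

Employment 78 ≥ 6 months
Reserves: 12,520 ÷ 1,070 = 11.7 months (meets 6-month minimum)
LTV: 64,500 ÷ 60,000 = 107.5%, exceeds 90% cap
Debt-to-income = 2,480/5,050 = 49.1% — meets 50% limit
Fails on LTV.

Denied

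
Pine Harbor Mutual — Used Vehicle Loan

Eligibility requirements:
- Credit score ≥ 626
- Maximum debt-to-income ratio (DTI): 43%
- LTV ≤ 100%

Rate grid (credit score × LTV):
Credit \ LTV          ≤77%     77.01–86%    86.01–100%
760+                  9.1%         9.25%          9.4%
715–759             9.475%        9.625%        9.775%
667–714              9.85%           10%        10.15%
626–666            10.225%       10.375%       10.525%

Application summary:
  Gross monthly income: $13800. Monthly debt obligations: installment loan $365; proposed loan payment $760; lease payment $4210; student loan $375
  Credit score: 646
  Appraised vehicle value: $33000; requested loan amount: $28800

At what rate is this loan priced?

10.525%

Credit score 646 ≥ 626; Total monthly debts = (365 + 760 + 4,210 + 375) = 5,710. DTI: 5,710 ÷ 13,800 = 41.4%, within the 43% cap
LTV = 28,800/33,000 = 87.3% ≤ 100%
Score 646 is in the 626–666 band; LTV 87.3% is in the 86.01–100% band → 10.525%.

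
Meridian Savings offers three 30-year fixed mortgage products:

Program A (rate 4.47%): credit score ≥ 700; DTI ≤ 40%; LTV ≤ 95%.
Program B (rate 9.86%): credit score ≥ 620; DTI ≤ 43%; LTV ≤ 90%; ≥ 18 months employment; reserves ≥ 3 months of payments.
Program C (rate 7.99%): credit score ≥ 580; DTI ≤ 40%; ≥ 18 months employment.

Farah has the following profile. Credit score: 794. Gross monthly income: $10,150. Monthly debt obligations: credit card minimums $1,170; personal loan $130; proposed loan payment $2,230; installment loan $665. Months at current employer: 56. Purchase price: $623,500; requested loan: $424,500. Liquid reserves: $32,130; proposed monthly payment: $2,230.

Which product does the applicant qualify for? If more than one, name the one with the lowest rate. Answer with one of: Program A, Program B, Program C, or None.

Total debts = (1,170 + 130 + 2,230 + 665) = 4,195; DTI = 4,195/10,150 = 41.3%.
LTV = 424,500/623,500 = 68.1%.
Reserves = 32,130/2,230 = 14.4 months.
Program A: score 794 ≥ 700; DTI 41.3% > 40%; LTV 68.1% ≤ 95% → does not qualify.
Program B: score 794 ≥ 620; DTI 41.3% ≤ 43%; LTV 68.1% ≤ 90%; employment 56 ≥ 18 mo; reserves 14.4 ≥ 3 mo → qualifies.
Program C: score 794 ≥ 580; DTI 41.3% > 40%; employment 56 ≥ 18 mo → does not qualify.

Program B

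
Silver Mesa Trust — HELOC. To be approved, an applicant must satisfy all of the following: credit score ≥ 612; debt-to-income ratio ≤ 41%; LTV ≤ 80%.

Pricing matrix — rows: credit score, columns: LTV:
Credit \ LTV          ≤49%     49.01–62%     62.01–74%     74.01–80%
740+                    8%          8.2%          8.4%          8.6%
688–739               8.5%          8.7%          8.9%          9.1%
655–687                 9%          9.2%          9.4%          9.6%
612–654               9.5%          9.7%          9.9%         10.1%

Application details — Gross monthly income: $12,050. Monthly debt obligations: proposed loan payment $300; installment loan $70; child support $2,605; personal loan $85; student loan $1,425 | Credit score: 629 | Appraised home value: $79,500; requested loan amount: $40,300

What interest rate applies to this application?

9.7%

Credit score 629 ≥ 612; Total monthly debts = (300 + 70 + 2,605 + 85 + 1,425) = 4,485. Debt-to-income = 4,485/12,050 = 37.2% — meets 41% limit
LTV: 40,300 ÷ 79,500 = 50.7%, within 80% cap
Credit 629 → row 612–654; LTV 50.7% → column 49.01–62%. Grid cell → 9.7%.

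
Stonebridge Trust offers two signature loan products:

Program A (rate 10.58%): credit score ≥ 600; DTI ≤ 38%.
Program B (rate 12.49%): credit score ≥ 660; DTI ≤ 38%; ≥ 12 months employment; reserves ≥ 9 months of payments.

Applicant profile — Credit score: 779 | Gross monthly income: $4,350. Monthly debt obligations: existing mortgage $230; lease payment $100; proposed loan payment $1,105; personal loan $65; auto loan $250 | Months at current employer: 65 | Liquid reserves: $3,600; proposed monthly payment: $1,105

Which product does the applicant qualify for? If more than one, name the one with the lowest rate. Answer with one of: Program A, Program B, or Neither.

Total debts = (230 + 100 + 1,105 + 65 + 250) = 1,750; DTI = 1,750/4,350 = 40.2%.
Reserves = 3,600/1,105 = 3.3 months.
Program A: score 779 ≥ 600; DTI 40.2% > 38% → does not qualify.
Program B: score 779 ≥ 660; DTI 40.2% > 38%; employment 65 ≥ 12 mo; reserves 3.3 < 9 mo → does not qualify.

Neither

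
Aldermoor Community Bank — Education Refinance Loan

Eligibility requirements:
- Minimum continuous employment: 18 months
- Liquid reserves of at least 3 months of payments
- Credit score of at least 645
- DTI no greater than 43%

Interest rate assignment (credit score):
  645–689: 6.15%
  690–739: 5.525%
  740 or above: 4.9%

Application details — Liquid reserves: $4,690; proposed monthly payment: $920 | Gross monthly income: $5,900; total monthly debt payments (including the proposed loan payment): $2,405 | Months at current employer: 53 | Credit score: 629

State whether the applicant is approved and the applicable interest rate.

Denied

Credit score 629 < 645 (below minimum)
Liquid reserves cover 4,690/920 = 5.1 months — ≥ 3 required
DTI: 2,405 ÷ 5,900 = 40.8%, within the 43% cap
Employment 53 ≥ 18 months
Not all requirements met → denied.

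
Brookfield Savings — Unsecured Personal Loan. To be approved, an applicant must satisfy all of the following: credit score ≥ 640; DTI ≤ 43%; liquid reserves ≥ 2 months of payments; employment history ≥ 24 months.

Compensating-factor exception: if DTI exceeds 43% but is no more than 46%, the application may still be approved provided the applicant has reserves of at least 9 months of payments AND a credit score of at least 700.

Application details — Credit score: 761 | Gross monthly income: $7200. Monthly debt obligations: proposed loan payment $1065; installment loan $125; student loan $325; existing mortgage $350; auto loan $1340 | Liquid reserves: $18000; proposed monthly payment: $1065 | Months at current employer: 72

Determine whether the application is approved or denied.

Approved

Credit score 761 ≥ 640 (meets base)
Total debts = (1,065 + 125 + 325 + 350 + 1,340) = 3,205. DTI: 3,205 ÷ 7,200 = 44.5%, over the 43% base limit.
Reserves = 18,000/1,065 = 16.9 months ≥ 2
Employment 72 ≥ 24 months
DTI 44.5% is within the 43%–46% exception band; checking compensating factors.
Reserves 16.9 ≥ 9 months; credit score 761 ≥ 700.
Both compensating conditions met → exception applies.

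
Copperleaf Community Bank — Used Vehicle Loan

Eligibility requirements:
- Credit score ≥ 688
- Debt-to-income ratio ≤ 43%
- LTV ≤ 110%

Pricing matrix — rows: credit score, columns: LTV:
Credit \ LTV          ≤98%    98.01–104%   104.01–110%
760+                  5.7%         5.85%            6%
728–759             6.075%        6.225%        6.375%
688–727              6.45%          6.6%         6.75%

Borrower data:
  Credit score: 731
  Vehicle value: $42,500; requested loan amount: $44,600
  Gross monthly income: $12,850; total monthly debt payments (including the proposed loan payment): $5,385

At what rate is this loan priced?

6.375%

Credit score 731 ≥ 688; DTI = 5,385/12,850 = 41.9% ≤ 43%
LTV = 44,600/42,500 = 104.9% ≤ 110%
Score 731 is in the 728–759 band; LTV 104.9% is in the 104.01–110% band → 6.375%.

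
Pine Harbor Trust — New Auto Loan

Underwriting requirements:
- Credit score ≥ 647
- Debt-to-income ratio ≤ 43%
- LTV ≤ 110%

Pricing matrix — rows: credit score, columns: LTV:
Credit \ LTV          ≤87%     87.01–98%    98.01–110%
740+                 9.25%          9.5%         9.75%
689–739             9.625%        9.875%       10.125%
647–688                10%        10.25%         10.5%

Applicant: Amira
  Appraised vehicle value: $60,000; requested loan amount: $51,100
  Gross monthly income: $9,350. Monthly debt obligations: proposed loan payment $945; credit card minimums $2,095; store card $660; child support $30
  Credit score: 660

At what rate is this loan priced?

10%

Credit score 660 ≥ 647; Total monthly debts = (945 + 2,095 + 660 + 30) = 3,730. Debt-to-income = 3,730/9,350 = 39.9% — meets 43% limit
LTV = 51,100/60,000 = 85.2% ≤ 110%
Row: 660 falls in 647–688. Column: 85.2% falls in ≤87%. Rate = 10%.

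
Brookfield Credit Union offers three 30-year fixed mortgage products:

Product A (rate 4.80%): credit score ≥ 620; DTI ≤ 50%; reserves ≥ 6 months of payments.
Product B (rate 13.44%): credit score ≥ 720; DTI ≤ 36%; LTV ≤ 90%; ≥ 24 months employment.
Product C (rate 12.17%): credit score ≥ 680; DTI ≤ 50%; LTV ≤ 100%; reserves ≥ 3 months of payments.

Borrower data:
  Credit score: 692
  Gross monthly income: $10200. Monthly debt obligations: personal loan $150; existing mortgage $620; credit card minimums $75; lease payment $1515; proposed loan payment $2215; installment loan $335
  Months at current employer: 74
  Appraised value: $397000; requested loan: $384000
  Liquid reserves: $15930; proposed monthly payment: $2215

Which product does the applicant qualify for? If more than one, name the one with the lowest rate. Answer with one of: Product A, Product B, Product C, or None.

Product A

Total debts = (150 + 620 + 75 + 1,515 + 2,215 + 335) = 4,910; DTI = 4,910/10,200 = 48.1%.
LTV = 384,000/397,000 = 96.7%.
Reserves = 15,930/2,215 = 7.2 months.
Product A: score 692 ≥ 620; DTI 48.1% ≤ 50%; reserves 7.2 ≥ 6 mo → qualifies.
Product B: score 692 < 720; DTI 48.1% > 36%; LTV 96.7% > 90%; employment 74 ≥ 24 mo → does not qualify.
Product C: score 692 ≥ 680; DTI 48.1% ≤ 50%; LTV 96.7% ≤ 100%; reserves 7.2 ≥ 3 mo → qualifies.
Qualifying: Product A, Product C. Lowest rate is 4.80% → Product A.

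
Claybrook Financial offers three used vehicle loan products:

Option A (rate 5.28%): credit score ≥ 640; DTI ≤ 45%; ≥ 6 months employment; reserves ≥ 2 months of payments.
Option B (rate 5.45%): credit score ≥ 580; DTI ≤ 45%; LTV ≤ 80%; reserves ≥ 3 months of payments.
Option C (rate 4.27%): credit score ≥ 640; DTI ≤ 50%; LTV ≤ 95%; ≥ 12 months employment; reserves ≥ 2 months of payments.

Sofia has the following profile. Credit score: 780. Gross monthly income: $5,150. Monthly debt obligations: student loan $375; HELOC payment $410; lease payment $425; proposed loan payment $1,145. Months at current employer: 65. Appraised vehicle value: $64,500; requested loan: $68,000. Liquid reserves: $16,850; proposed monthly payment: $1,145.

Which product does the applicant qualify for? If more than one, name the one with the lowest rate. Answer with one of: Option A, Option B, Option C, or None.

Total debts = (375 + 410 + 425 + 1,145) = 2,355; DTI = 2,355/5,150 = 45.7%.
LTV = 68,000/64,500 = 105.4%.
Reserves = 16,850/1,145 = 14.7 months.
Option A: score 780 ≥ 640; DTI 45.7% > 45%; employment 65 ≥ 6 mo; reserves 14.7 ≥ 2 mo → does not qualify.
Option B: score 780 ≥ 580; DTI 45.7% > 45%; LTV 105.4% > 80%; reserves 14.7 ≥ 3 mo → does not qualify.
Option C: score 780 ≥ 640; DTI 45.7% ≤ 50%; LTV 105.4% > 95%; employment 65 ≥ 12 mo; reserves 14.7 ≥ 2 mo → does not qualify.

None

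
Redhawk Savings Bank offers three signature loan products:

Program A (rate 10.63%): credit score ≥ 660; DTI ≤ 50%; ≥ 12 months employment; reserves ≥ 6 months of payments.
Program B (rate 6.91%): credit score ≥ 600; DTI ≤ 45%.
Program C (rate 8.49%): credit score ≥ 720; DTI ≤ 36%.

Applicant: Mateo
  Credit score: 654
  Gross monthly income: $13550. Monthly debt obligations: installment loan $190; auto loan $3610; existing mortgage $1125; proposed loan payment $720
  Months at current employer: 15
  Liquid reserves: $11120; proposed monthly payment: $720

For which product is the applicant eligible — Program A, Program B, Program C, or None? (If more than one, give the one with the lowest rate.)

Program B

Total debts = (190 + 3,610 + 1,125 + 720) = 5,645; DTI = 5,645/13,550 = 41.7%.
Reserves = 11,120/720 = 15.4 months.
Program A: score 654 < 660; DTI 41.7% ≤ 50%; employment 15 ≥ 12 mo; reserves 15.4 ≥ 6 mo → does not qualify.
Program B: score 654 ≥ 600; DTI 41.7% ≤ 45% → qualifies.
Program C: score 654 < 720; DTI 41.7% > 36% → does not qualify.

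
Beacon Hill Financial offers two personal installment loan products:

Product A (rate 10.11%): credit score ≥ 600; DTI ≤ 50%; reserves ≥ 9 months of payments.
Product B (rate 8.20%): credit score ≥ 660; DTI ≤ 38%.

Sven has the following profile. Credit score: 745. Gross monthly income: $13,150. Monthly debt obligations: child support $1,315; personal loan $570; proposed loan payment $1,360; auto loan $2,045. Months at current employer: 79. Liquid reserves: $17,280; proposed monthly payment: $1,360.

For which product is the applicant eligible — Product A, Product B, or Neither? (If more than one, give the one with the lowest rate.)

Product A

Total debts = (1,315 + 570 + 1,360 + 2,045) = 5,290; DTI = 5,290/13,150 = 40.2%.
Reserves = 17,280/1,360 = 12.7 months.
Product A: score 745 ≥ 600; DTI 40.2% ≤ 50%; reserves 12.7 ≥ 9 mo → qualifies.
Product B: score 745 ≥ 660; DTI 40.2% > 38% → does not qualify.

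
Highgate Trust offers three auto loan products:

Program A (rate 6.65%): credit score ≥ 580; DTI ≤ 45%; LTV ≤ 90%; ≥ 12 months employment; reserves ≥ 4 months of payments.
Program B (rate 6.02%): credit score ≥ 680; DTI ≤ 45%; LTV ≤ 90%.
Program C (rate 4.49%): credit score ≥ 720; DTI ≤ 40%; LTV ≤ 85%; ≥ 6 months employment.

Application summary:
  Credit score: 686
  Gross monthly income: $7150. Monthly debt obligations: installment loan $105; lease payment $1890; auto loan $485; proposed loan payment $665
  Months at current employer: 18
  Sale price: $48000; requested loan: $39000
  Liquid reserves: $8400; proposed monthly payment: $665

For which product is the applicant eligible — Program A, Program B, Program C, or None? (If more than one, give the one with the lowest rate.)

Total debts = (105 + 1,890 + 485 + 665) = 3,145; DTI = 3,145/7,150 = 44%.
LTV = 39,000/48,000 = 81.2%.
Reserves = 8,400/665 = 12.6 months.
Program A: score 686 ≥ 580; DTI 44% ≤ 45%; LTV 81.2% ≤ 90%; employment 18 ≥ 12 mo; reserves 12.6 ≥ 4 mo → qualifies.
Program B: score 686 ≥ 680; DTI 44% ≤ 45%; LTV 81.2% ≤ 90% → qualifies.
Program C: score 686 < 720; DTI 44% > 40%; LTV 81.2% ≤ 85%; employment 18 ≥ 6 mo → does not qualify.
Qualifying: Program A, Program B. Lowest rate is 6.02% → Program B.

Program B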